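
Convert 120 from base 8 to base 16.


120 (base 8) = 80 (decimal)
80 (decimal) = 50 (base 16)


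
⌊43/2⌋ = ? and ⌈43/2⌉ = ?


43/2 = 21.5000
floor = 21
ceil = 22

floor = 21, ceil = 22


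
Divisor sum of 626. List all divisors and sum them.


Divisors of 626: 1, 2, 313, 626
Sum = 1 + 2 + 313 + 626 = 942

σ(626) = 942


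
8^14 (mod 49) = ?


8^1 mod 49 = 8
8^2 mod 49 = 15
8^3 mod 49 = 22
8^4 mod 49 = 29
8^5 mod 49 = 36
8^6 mod 49 = 43
8^7 mod 49 = 1
8^8 mod 49 = 8
8^9 mod 49 = 15
8^10 mod 49 = 22
8^11 mod 49 = 29
8^12 mod 49 = 36
8^13 mod 49 = 43
8^14 mod 49 = 1


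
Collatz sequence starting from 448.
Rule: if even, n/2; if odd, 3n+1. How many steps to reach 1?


448 → 224 → 112 → 56 → 28 → 14 → 7 → 22 → 11 → 34 → 17 → 52 → 26 → 13 → 40 → 20 → 10 → 5 → 16 → 8 → 4 → 2 → 1
Total steps = 22

22 steps


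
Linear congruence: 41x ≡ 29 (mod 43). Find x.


GCD(41, 43) = 1, unique solution
a^(-1) mod 43 = 21
x = 21 * 29 mod 43 = 7

x ≡ 7 (mod 43)


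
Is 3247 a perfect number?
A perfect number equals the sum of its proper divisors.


Proper divisors of 3247: 1, 17, 191
Sum = 1 + 17 + 191 = 209

No, 3247 is not perfect (209 ≠ 3247)


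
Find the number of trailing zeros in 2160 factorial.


floor(2160/5) = 432
floor(2160/25) = 86
floor(2160/125) = 17
floor(2160/625) = 3
Total = 538

538 trailing zeros


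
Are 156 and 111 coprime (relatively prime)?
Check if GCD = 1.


Euclidean algorithm:
156 = 1 * 111 + 45
111 = 2 * 45 + 21
45 = 2 * 21 + 3
21 = 7 * 3 + 0
GCD(156, 111) = 3

No, not coprime (GCD = 3)


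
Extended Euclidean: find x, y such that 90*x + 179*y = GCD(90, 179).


Tabular extended Euclidean (each row: r = 90*s + 179*t):
r=90, s=1, t=0
r=179, s=0, t=1
q=0: r=90, s=1, t=0   [90*(1) + 179*(0) = 90]
q=1: r=89, s=-1, t=1   [90*(-1) + 179*(1) = 89]
q=1: r=1, s=2, t=-1   [90*(2) + 179*(-1) = 1]
q=89: r=0, s=-179, t=90   [90*(-179) + 179*(90) = 0]
GCD = 1; from the row with r=1: x=2, y=-1
Check: 90*(2) + 179*(-1) = 180 - 179 = 1

GCD = 1, x = 2, y = -1


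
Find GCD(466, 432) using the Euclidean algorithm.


466 = 1 * 432 + 34
432 = 12 * 34 + 24
34 = 1 * 24 + 10
24 = 2 * 10 + 4
10 = 2 * 4 + 2
4 = 2 * 2 + 0
GCD = 2


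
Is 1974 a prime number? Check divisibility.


1974 / 2 = 987 (exact division)
1974 is NOT prime.

No, 1974 is not prime


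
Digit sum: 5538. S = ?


5 + 5 + 3 + 8 = 21


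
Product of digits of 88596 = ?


8 × 8 × 5 × 9 × 6 = 17280


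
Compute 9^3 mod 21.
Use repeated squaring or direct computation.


9^1 mod 21 = 9
9^2 mod 21 = 18
9^3 mod 21 = 15


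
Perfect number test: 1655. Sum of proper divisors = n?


Proper divisors of 1655: 1, 5, 331
Sum = 1 + 5 + 331 = 337

No, 1655 is not perfect (337 ≠ 1655)


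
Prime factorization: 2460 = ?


2460 / 2 = 1230
1230 / 2 = 615
615 / 3 = 205
205 / 5 = 41
41 / 41 = 1
2460 = 2^2 × 3 × 5 × 41


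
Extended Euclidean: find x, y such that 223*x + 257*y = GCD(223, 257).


Tabular extended Euclidean (each row: r = 223*s + 257*t):
r=223, s=1, t=0
r=257, s=0, t=1
q=0: r=223, s=1, t=0   [223*(1) + 257*(0) = 223]
q=1: r=34, s=-1, t=1   [223*(-1) + 257*(1) = 34]
q=6: r=19, s=7, t=-6   [223*(7) + 257*(-6) = 19]
q=1: r=15, s=-8, t=7   [223*(-8) + 257*(7) = 15]
q=1: r=4, s=15, t=-13   [223*(15) + 257*(-13) = 4]
q=3: r=3, s=-53, t=46   [223*(-53) + 257*(46) = 3]
q=1: r=1, s=68, t=-59   [223*(68) + 257*(-59) = 1]
q=3: r=0, s=-257, t=223   [223*(-257) + 257*(223) = 0]
GCD = 1; from the row with r=1: x=68, y=-59
Check: 223*(68) + 257*(-59) = 15164 - 15163 = 1

GCD = 1, x = 68, y = -59


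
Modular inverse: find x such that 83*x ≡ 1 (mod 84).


Use the extended Euclidean algorithm on (84, 83); each row r = 84*s + 83*t:
r=84, s=1, t=0
r=83, s=0, t=1
q=1: r=1, s=1, t=-1   [84*(1) + 83*(-1) = 1]
q=83: r=0, s=-83, t=84   [84*(-83) + 83*(84) = 0]
GCD = 1 with t = -1, so 83*(-1) ≡ 1 (mod 84)
Inverse = -1 mod 84 = 83
Check: 83 * 83 = 6889 ≡ 1 (mod 84)

83^(-1) ≡ 83 (mod 84)


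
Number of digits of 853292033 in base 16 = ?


853292033 in base 16 = 32DC3401
Number of digits = 8

8 digits (base 16)


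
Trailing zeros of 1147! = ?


floor(1147/5) = 229
floor(1147/25) = 45
floor(1147/125) = 9
floor(1147/625) = 1
Total = 284

284 trailing zeros


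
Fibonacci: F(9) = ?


Sequence: 1, 1, 2, 3, 5, 8, 13, 21, 34
F(9) = 34


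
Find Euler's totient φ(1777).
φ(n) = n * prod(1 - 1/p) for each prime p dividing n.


1777 = 1777
Prime factors: 1777
φ(1777) = 1777 × (1-1/1777)
= 1777 × 1776/1777 = 1776

φ(1777) = 1776


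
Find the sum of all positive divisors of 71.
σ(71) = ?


Divisors of 71: 1, 71
Sum = 1 + 71 = 72

σ(71) = 72


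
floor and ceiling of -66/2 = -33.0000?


-66/2 = -33.0000
floor = -33
ceil = -33

floor = -33, ceil = -33


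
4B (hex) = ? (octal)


4B (base 16) = 75 (decimal)
75 (decimal) = 113 (base 8)


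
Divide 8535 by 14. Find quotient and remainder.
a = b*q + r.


8535 = 14 * 609 + 9
Check: 8526 + 9 = 8535

q = 609, r = 9


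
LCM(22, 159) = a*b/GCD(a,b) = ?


GCD(22, 159) = 1
LCM = 22*159/1 = 3498/1 = 3498

LCM = 3498


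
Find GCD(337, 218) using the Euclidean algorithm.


337 = 1 * 218 + 119
218 = 1 * 119 + 99
119 = 1 * 99 + 20
99 = 4 * 20 + 19
20 = 1 * 19 + 1
19 = 19 * 1 + 0
GCD = 1


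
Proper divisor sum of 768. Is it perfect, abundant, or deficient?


Proper divisors: 1, 2, 3, 4, 6, 8, 12, 16, 24, 32, 48, 64, 96, 128, 192, 256, 384
Sum = 1 + 2 + 3 + 4 + 6 + 8 + 12 + 16 + 24 + 32 + 48 + 64 + 96 + 128 + 192 + 256 + 384 = 1276
1276 > 768 → abundant

s(768) = 1276 (abundant)


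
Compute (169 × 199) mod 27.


169 × 199 = 33631
33631 mod 27 = 16


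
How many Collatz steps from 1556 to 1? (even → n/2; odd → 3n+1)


1556 → 778 → 389 → 1168 → 584 → 292 → 146 → 73 → 220 → 110 → 55 → 166 → 83 → 250 → 125 → 376 → 188 → 94 → 47 → 142 → 71 → 214 → 107 → 322 → 161 → 484 → 242 → 121 → 364 → 182 → 91 → 274 → 137 → 412 → 206 → 103 → 310 → 155 → 466 → 233 → 700 → 350 → 175 → 526 → 263 → 790 → 395 → 1186 → 593 → 1780 → 890 → 445 → 1336 → 668 → 334 → 167 → 502 → 251 → 754 → 377 → 1132 → 566 → 283 → 850 → 425 → 1276 → 638 → 319 → 958 → 479 → 1438 → 719 → 2158 → 1079 → 3238 → 1619 → 4858 → 2429 → 7288 → 3644 → 1822 → 911 → 2734 → 1367 → 4102 → 2051 → 6154 → 3077 → 9232 → 4616 → 2308 → 1154 → 577 → 1732 → 866 → 433 → 1300 → 650 → 325 → 976 → 488 → 244 → 122 → 61 → 184 → 92 → 46 → 23 → 70 → 35 → 106 → 53 → 160 → 80 → 40 → 20 → 10 → 5 → 16 → 8 → 4 → 2 → 1
Total steps = 122

122 steps


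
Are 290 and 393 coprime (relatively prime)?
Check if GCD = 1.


Euclidean algorithm:
393 = 1 * 290 + 103
290 = 2 * 103 + 84
103 = 1 * 84 + 19
84 = 4 * 19 + 8
19 = 2 * 8 + 3
8 = 2 * 3 + 2
3 = 1 * 2 + 1
2 = 2 * 1 + 0
GCD(290, 393) = 1

Yes, coprime (GCD = 1)


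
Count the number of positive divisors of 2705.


2705 = 5^1 × 541^1
d(2705) = (1+1) × (1+1) = 4

4 divisors


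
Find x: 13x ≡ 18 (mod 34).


GCD(13, 34) = 1, unique solution
a^(-1) mod 34 = 21
x = 21 * 18 mod 34 = 4

x ≡ 4 (mod 34)


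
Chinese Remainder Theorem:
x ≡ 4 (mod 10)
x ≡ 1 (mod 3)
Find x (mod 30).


M = 10*3 = 30
M1 = M/10 = 3, M2 = M/3 = 10
M1^(-1) mod 10 = 7, M2^(-1) mod 3 = 1
x = 4*3*7 + 1*10*1 = 94
94 mod 30 = 4
Check: 4 mod 10 = 4 ✓, 4 mod 3 = 1 ✓

x ≡ 4 (mod 30)


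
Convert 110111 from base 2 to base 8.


110111 (base 2) = 55 (decimal)
55 (decimal) = 67 (base 8)


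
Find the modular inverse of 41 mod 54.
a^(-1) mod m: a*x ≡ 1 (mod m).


Use the extended Euclidean algorithm on (54, 41); each row r = 54*s + 41*t:
r=54, s=1, t=0
r=41, s=0, t=1
q=1: r=13, s=1, t=-1   [54*(1) + 41*(-1) = 13]
q=3: r=2, s=-3, t=4   [54*(-3) + 41*(4) = 2]
q=6: r=1, s=19, t=-25   [54*(19) + 41*(-25) = 1]
q=2: r=0, s=-41, t=54   [54*(-41) + 41*(54) = 0]
GCD = 1 with t = -25, so 41*(-25) ≡ 1 (mod 54)
Inverse = -25 mod 54 = 29
Check: 41 * 29 = 1189 ≡ 1 (mod 54)

41^(-1) ≡ 29 (mod 54)


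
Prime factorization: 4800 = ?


4800 / 2 = 2400
2400 / 2 = 1200
1200 / 2 = 600
600 / 2 = 300
300 / 2 = 150
150 / 2 = 75
75 / 3 = 25
25 / 5 = 5
5 / 5 = 1
4800 = 2^6 × 3 × 5^2


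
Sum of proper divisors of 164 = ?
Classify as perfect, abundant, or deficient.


Proper divisors: 1, 2, 4, 41, 82
Sum = 1 + 2 + 4 + 41 + 82 = 130
130 < 164 → deficient

s(164) = 130 (deficient)


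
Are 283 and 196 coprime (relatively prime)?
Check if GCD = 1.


Euclidean algorithm:
283 = 1 * 196 + 87
196 = 2 * 87 + 22
87 = 3 * 22 + 21
22 = 1 * 21 + 1
21 = 21 * 1 + 0
GCD(283, 196) = 1

Yes, coprime (GCD = 1)


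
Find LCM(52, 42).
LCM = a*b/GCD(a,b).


GCD(52, 42) = 2
LCM = 52*42/2 = 2184/2 = 1092

LCM = 1092


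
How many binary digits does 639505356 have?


639505356 in base 2 = 100110000111100001001111001100
Number of digits = 30

30 digits (base 2)


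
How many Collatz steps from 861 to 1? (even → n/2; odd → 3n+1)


861 → 2584 → 1292 → 646 → 323 → 970 → 485 → 1456 → 728 → 364 → 182 → 91 → 274 → 137 → 412 → 206 → 103 → 310 → 155 → 466 → 233 → 700 → 350 → 175 → 526 → 263 → 790 → 395 → 1186 → 593 → 1780 → 890 → 445 → 1336 → 668 → 334 → 167 → 502 → 251 → 754 → 377 → 1132 → 566 → 283 → 850 → 425 → 1276 → 638 → 319 → 958 → 479 → 1438 → 719 → 2158 → 1079 → 3238 → 1619 → 4858 → 2429 → 7288 → 3644 → 1822 → 911 → 2734 → 1367 → 4102 → 2051 → 6154 → 3077 → 9232 → 4616 → 2308 → 1154 → 577 → 1732 → 866 → 433 → 1300 → 650 → 325 → 976 → 488 → 244 → 122 → 61 → 184 → 92 → 46 → 23 → 70 → 35 → 106 → 53 → 160 → 80 → 40 → 20 → 10 → 5 → 16 → 8 → 4 → 2 → 1
Total steps = 103

103 steps


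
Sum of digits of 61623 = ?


6 + 1 + 6 + 2 + 3 = 18


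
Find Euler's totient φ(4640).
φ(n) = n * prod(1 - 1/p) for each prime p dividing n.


4640 = 2^5 × 5 × 29
Prime factors: 2, 5, 29
φ(4640) = 4640 × (1-1/2) × (1-1/5) × (1-1/29)
= 4640 × 1/2 × 4/5 × 28/29 = 1792

φ(4640) = 1792


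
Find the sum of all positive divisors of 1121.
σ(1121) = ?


Divisors of 1121: 1, 19, 59, 1121
Sum = 1 + 19 + 59 + 1121 = 1200

σ(1121) = 1200


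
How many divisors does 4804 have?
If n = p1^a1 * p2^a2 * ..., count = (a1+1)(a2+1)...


4804 = 2^2 × 1201^1
d(4804) = (2+1) × (1+1) = 6

6 divisors


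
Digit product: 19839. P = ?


1 × 9 × 8 × 3 × 9 = 1944


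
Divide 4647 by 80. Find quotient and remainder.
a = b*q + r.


4647 = 80 * 58 + 7
Check: 4640 + 7 = 4647

q = 58, r = 7


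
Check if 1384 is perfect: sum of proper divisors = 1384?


Proper divisors of 1384: 1, 2, 4, 8, 173, 346, 692
Sum = 1 + 2 + 4 + 8 + 173 + 346 + 692 = 1226

No, 1384 is not perfect (1226 ≠ 1384)


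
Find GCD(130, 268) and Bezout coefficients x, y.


Tabular extended Euclidean (each row: r = 130*s + 268*t):
r=130, s=1, t=0
r=268, s=0, t=1
q=0: r=130, s=1, t=0   [130*(1) + 268*(0) = 130]
q=2: r=8, s=-2, t=1   [130*(-2) + 268*(1) = 8]
q=16: r=2, s=33, t=-16   [130*(33) + 268*(-16) = 2]
q=4: r=0, s=-134, t=65   [130*(-134) + 268*(65) = 0]
GCD = 2; from the row with r=2: x=33, y=-16
Check: 130*(33) + 268*(-16) = 4290 - 4288 = 2

GCD = 2, x = 33, y = -16


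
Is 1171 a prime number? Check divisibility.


Check divisors up to sqrt(1171) = 34.2199
No divisors found.
1171 is prime.

Yes, 1171 is prime


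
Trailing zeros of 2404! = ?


floor(2404/5) = 480
floor(2404/25) = 96
floor(2404/125) = 19
floor(2404/625) = 3
Total = 598

598 trailing zeros


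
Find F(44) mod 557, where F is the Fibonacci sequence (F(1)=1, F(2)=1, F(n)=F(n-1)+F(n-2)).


F(k) mod 557 for k=1..44:
1, 1, 2, 3, 5, 8, 13, 21, 34, 55, 89, 144, 233, 377, 53, 430, 483, 356, 282, 81, 363, 444, 250, 137, 387, 524, 354, 321, 118, 439, 0, 439, 439, 321, 203, 524, 170, 137, 307, 444, 194, 81, 275, 356
F(44) mod 557 = 356


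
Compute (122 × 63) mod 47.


122 × 63 = 7686
7686 mod 47 = 25


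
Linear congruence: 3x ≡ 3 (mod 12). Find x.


GCD(3, 12) = 3 divides 3
Divide: 1x ≡ 1 (mod 4)
x ≡ 1 (mod 4)


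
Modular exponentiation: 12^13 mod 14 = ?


12^1 mod 14 = 12
12^2 mod 14 = 4
12^3 mod 14 = 6
12^4 mod 14 = 2
12^5 mod 14 = 10
12^6 mod 14 = 8
12^7 mod 14 = 12
12^8 mod 14 = 4
12^9 mod 14 = 6
12^10 mod 14 = 2
12^11 mod 14 = 10
12^12 mod 14 = 8
12^13 mod 14 = 12


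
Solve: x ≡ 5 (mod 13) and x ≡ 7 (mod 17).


M = 13*17 = 221
M1 = M/13 = 17, M2 = M/17 = 13
M1^(-1) mod 13 = 10, M2^(-1) mod 17 = 4
x = 5*17*10 + 7*13*4 = 1214
1214 mod 221 = 109
Check: 109 mod 13 = 5 ✓, 109 mod 17 = 7 ✓

x ≡ 109 (mod 221)


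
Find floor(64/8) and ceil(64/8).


64/8 = 8.0000
floor = 8
ceil = 8

floor = 8, ceil = 8


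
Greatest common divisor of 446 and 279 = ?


446 = 1 * 279 + 167
279 = 1 * 167 + 112
167 = 1 * 112 + 55
112 = 2 * 55 + 2
55 = 27 * 2 + 1
2 = 2 * 1 + 0
GCD = 1


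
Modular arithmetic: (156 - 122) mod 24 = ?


156 - 122 = 34
34 mod 24 = 10


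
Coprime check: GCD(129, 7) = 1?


Euclidean algorithm:
129 = 18 * 7 + 3
7 = 2 * 3 + 1
3 = 3 * 1 + 0
GCD(129, 7) = 1

Yes, coprime (GCD = 1)


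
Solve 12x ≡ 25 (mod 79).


GCD(12, 79) = 1, unique solution
a^(-1) mod 79 = 33
x = 33 * 25 mod 79 = 35

x ≡ 35 (mod 79)


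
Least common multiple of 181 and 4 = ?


GCD(181, 4) = 1
LCM = 181*4/1 = 724/1 = 724

LCM = 724


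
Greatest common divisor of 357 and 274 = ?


357 = 1 * 274 + 83
274 = 3 * 83 + 25
83 = 3 * 25 + 8
25 = 3 * 8 + 1
8 = 8 * 1 + 0
GCD = 1


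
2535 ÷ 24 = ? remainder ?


2535 = 24 * 105 + 15
Check: 2520 + 15 = 2535

q = 105, r = 15


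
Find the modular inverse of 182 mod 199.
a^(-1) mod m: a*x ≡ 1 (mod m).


Use the extended Euclidean algorithm on (199, 182); each row r = 199*s + 182*t:
r=199, s=1, t=0
r=182, s=0, t=1
q=1: r=17, s=1, t=-1   [199*(1) + 182*(-1) = 17]
q=10: r=12, s=-10, t=11   [199*(-10) + 182*(11) = 12]
q=1: r=5, s=11, t=-12   [199*(11) + 182*(-12) = 5]
q=2: r=2, s=-32, t=35   [199*(-32) + 182*(35) = 2]
q=2: r=1, s=75, t=-82   [199*(75) + 182*(-82) = 1]
q=2: r=0, s=-182, t=199   [199*(-182) + 182*(199) = 0]
GCD = 1 with t = -82, so 182*(-82) ≡ 1 (mod 199)
Inverse = -82 mod 199 = 117
Check: 182 * 117 = 21294 ≡ 1 (mod 199)

182^(-1) ≡ 117 (mod 199)


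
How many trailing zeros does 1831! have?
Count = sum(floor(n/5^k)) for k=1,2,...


floor(1831/5) = 366
floor(1831/25) = 73
floor(1831/125) = 14
floor(1831/625) = 2
Total = 455

455 trailing zeros


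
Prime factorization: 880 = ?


880 / 2 = 440
440 / 2 = 220
220 / 2 = 110
110 / 2 = 55
55 / 5 = 11
11 / 11 = 1
880 = 2^4 × 5 × 11


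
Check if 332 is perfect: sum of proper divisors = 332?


Proper divisors of 332: 1, 2, 4, 83, 166
Sum = 1 + 2 + 4 + 83 + 166 = 256

No, 332 is not perfect (256 ≠ 332)


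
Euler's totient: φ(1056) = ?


1056 = 2^5 × 3 × 11
Prime factors: 2, 3, 11
φ(1056) = 1056 × (1-1/2) × (1-1/3) × (1-1/11)
= 1056 × 1/2 × 2/3 × 10/11 = 320

φ(1056) = 320


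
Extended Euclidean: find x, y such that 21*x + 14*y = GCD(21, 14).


Tabular extended Euclidean (each row: r = 21*s + 14*t):
r=21, s=1, t=0
r=14, s=0, t=1
q=1: r=7, s=1, t=-1   [21*(1) + 14*(-1) = 7]
q=2: r=0, s=-2, t=3   [21*(-2) + 14*(3) = 0]
GCD = 7; from the row with r=7: x=1, y=-1
Check: 21*(1) + 14*(-1) = 21 - 14 = 7

GCD = 7, x = 1, y = -1


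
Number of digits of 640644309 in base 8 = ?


640644309 in base 8 = 4613672325
Number of digits = 10

10 digits (base 8)


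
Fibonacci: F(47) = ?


Sequence: 1, 1, 2, 3, 5, 8, 13, 21, 34, 55, 89, 144, 233, 377, 610, 987, 1597, 2584, 4181, 6765, 10946, 17711, 28657, 46368, 75025, 121393, 196418, 317811, 514229, 832040, 1346269, 2178309, 3524578, 5702887, 9227465, 14930352, 24157817, 39088169, 63245986, 102334155, 165580141, 267914296, 433494437, 701408733, 1134903170, 1836311903, 2971215073
F(47) = 2971215073


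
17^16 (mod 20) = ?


17^1 mod 20 = 17
17^2 mod 20 = 9
17^3 mod 20 = 13
17^4 mod 20 = 1
17^5 mod 20 = 17
17^6 mod 20 = 9
17^7 mod 20 = 13
17^8 mod 20 = 1
17^9 mod 20 = 17
17^10 mod 20 = 9
17^11 mod 20 = 13
17^12 mod 20 = 1
17^13 mod 20 = 17
17^14 mod 20 = 9
17^15 mod 20 = 13
17^16 mod 20 = 1


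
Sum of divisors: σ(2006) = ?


Divisors of 2006: 1, 2, 17, 34, 59, 118, 1003, 2006
Sum = 1 + 2 + 17 + 34 + 59 + 118 + 1003 + 2006 = 3240

σ(2006) = 3240


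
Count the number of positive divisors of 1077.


1077 = 3^1 × 359^1
d(1077) = (1+1) × (1+1) = 4

4 divisors


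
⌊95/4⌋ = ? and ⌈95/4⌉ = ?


95/4 = 23.7500
floor = 23
ceil = 24

floor = 23, ceil = 24


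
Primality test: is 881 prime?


Check divisors up to sqrt(881) = 29.6816
No divisors found.
881 is prime.

Yes, 881 is prime


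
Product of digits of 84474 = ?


8 × 4 × 4 × 7 × 4 = 3584


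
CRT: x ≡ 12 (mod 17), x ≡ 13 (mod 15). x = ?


M = 17*15 = 255
M1 = M/17 = 15, M2 = M/15 = 17
M1^(-1) mod 17 = 8, M2^(-1) mod 15 = 8
x = 12*15*8 + 13*17*8 = 3208
3208 mod 255 = 148
Check: 148 mod 17 = 12 ✓, 148 mod 15 = 13 ✓

x ≡ 148 (mod 255)


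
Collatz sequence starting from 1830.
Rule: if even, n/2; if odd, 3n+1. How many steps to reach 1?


1830 → 915 → 2746 → 1373 → 4120 → 2060 → 1030 → 515 → 1546 → 773 → 2320 → 1160 → 580 → 290 → 145 → 436 → 218 → 109 → 328 → 164 → 82 → 41 → 124 → 62 → 31 → 94 → 47 → 142 → 71 → 214 → 107 → 322 → 161 → 484 → 242 → 121 → 364 → 182 → 91 → 274 → 137 → 412 → 206 → 103 → 310 → 155 → 466 → 233 → 700 → 350 → 175 → 526 → 263 → 790 → 395 → 1186 → 593 → 1780 → 890 → 445 → 1336 → 668 → 334 → 167 → 502 → 251 → 754 → 377 → 1132 → 566 → 283 → 850 → 425 → 1276 → 638 → 319 → 958 → 479 → 1438 → 719 → 2158 → 1079 → 3238 → 1619 → 4858 → 2429 → 7288 → 3644 → 1822 → 911 → 2734 → 1367 → 4102 → 2051 → 6154 → 3077 → 9232 → 4616 → 2308 → 1154 → 577 → 1732 → 866 → 433 → 1300 → 650 → 325 → 976 → 488 → 244 → 122 → 61 → 184 → 92 → 46 → 23 → 70 → 35 → 106 → 53 → 160 → 80 → 40 → 20 → 10 → 5 → 16 → 8 → 4 → 2 → 1
Total steps = 130

130 steps


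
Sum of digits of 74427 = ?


7 + 4 + 4 + 2 + 7 = 24


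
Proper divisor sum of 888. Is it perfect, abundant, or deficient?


Proper divisors: 1, 2, 3, 4, 6, 8, 12, 24, 37, 74, 111, 148, 222, 296, 444
Sum = 1 + 2 + 3 + 4 + 6 + 8 + 12 + 24 + 37 + 74 + 111 + 148 + 222 + 296 + 444 = 1392
1392 > 888 → abundant

s(888) = 1392 (abundant)


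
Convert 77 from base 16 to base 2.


77 (base 16) = 119 (decimal)
119 (decimal) = 1110111 (base 2)


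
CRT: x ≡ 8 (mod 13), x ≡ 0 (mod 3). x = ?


M = 13*3 = 39
M1 = M/13 = 3, M2 = M/3 = 13
M1^(-1) mod 13 = 9, M2^(-1) mod 3 = 1
x = 8*3*9 + 0*13*1 = 216
216 mod 39 = 21
Check: 21 mod 13 = 8 ✓, 21 mod 3 = 0 ✓

x ≡ 21 (mod 39)


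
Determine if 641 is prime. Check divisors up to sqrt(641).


Check divisors up to sqrt(641) = 25.3180
No divisors found.
641 is prime.

Yes, 641 is prime


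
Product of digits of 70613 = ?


7 × 0 × 6 × 1 × 3 = 0


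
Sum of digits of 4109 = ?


4 + 1 + 0 + 9 = 14


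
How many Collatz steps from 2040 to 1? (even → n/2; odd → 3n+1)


2040 → 1020 → 510 → 255 → 766 → 383 → 1150 → 575 → 1726 → 863 → 2590 → 1295 → 3886 → 1943 → 5830 → 2915 → 8746 → 4373 → 13120 → 6560 → 3280 → 1640 → 820 → 410 → 205 → 616 → 308 → 154 → 77 → 232 → 116 → 58 → 29 → 88 → 44 → 22 → 11 → 34 → 17 → 52 → 26 → 13 → 40 → 20 → 10 → 5 → 16 → 8 → 4 → 2 → 1
Total steps = 50

50 steps


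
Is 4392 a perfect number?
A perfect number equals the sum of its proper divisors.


Proper divisors of 4392: 1, 2, 3, 4, 6, 8, 9, 12, 18, 24, 36, 61, 72, 122, 183, 244, 366, 488, 549, 732, 1098, 1464, 2196
Sum = 1 + 2 + 3 + 4 + 6 + 8 + 9 + 12 + 18 + 24 + 36 + 61 + 72 + 122 + 183 + 244 + 366 + 488 + 549 + 732 + 1098 + 1464 + 2196 = 7698

No, 4392 is not perfect (7698 ≠ 4392)


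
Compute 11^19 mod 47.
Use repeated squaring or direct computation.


11^1 mod 47 = 11
11^2 mod 47 = 27
11^3 mod 47 = 15
11^4 mod 47 = 24
11^5 mod 47 = 29
11^6 mod 47 = 37
11^7 mod 47 = 31
11^8 mod 47 = 12
11^9 mod 47 = 38
11^10 mod 47 = 42
11^11 mod 47 = 39
11^12 mod 47 = 6
11^13 mod 47 = 19
11^14 mod 47 = 21
11^15 mod 47 = 43
11^16 mod 47 = 3
11^17 mod 47 = 33
11^18 mod 47 = 34
11^19 mod 47 = 45


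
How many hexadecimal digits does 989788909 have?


989788909 in base 16 = 3AFEFAED
Number of digits = 8

8 digits (base 16)


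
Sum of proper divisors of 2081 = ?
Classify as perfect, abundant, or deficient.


Proper divisors: 1
Sum = 1 = 1
1 < 2081 → deficient

s(2081) = 1 (deficient)


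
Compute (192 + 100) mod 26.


192 + 100 = 292
292 mod 26 = 6


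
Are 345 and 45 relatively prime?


Euclidean algorithm:
345 = 7 * 45 + 30
45 = 1 * 30 + 15
30 = 2 * 15 + 0
GCD(345, 45) = 15

No, not coprime (GCD = 15)


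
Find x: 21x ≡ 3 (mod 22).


GCD(21, 22) = 1, unique solution
a^(-1) mod 22 = 21
x = 21 * 3 mod 22 = 19

x ≡ 19 (mod 22)


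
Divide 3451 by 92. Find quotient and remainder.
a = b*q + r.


3451 = 92 * 37 + 47
Check: 3404 + 47 = 3451

q = 37, r = 47


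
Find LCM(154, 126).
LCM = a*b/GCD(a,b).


GCD(154, 126) = 14
LCM = 154*126/14 = 19404/14 = 1386

LCM = 1386


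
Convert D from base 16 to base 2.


D (base 16) = 13 (decimal)
13 (decimal) = 1101 (base 2)


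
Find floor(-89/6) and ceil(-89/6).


-89/6 = -14.8333
floor = -15
ceil = -14

floor = -15, ceil = -14


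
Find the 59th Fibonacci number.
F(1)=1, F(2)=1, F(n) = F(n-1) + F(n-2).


Sequence: 1, 1, 2, 3, 5, 8, 13, 21, 34, 55, 89, 144, 233, 377, 610, 987, 1597, 2584, 4181, 6765, 10946, 17711, 28657, 46368, 75025, 121393, 196418, 317811, 514229, 832040, 1346269, 2178309, 3524578, 5702887, 9227465, 14930352, 24157817, 39088169, 63245986, 102334155, 165580141, 267914296, 433494437, 701408733, 1134903170, 1836311903, 2971215073, 4807526976, 7778742049, 12586269025, 20365011074, 32951280099, 53316291173, 86267571272, 139583862445, 225851433717, 365435296162, 591286729879, 956722026041
F(59) = 956722026041


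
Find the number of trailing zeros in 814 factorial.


floor(814/5) = 162
floor(814/25) = 32
floor(814/125) = 6
floor(814/625) = 1
Total = 201

201 trailing zeros


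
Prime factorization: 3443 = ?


3443 / 11 = 313
313 / 313 = 1
3443 = 11 × 313


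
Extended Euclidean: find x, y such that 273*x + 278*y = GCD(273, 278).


Tabular extended Euclidean (each row: r = 273*s + 278*t):
r=273, s=1, t=0
r=278, s=0, t=1
q=0: r=273, s=1, t=0   [273*(1) + 278*(0) = 273]
q=1: r=5, s=-1, t=1   [273*(-1) + 278*(1) = 5]
q=54: r=3, s=55, t=-54   [273*(55) + 278*(-54) = 3]
q=1: r=2, s=-56, t=55   [273*(-56) + 278*(55) = 2]
q=1: r=1, s=111, t=-109   [273*(111) + 278*(-109) = 1]
q=2: r=0, s=-278, t=273   [273*(-278) + 278*(273) = 0]
GCD = 1; from the row with r=1: x=111, y=-109
Check: 273*(111) + 278*(-109) = 30303 - 30302 = 1

GCD = 1, x = 111, y = -109


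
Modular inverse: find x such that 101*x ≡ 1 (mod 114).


Use the extended Euclidean algorithm on (114, 101); each row r = 114*s + 101*t:
r=114, s=1, t=0
r=101, s=0, t=1
q=1: r=13, s=1, t=-1   [114*(1) + 101*(-1) = 13]
q=7: r=10, s=-7, t=8   [114*(-7) + 101*(8) = 10]
q=1: r=3, s=8, t=-9   [114*(8) + 101*(-9) = 3]
q=3: r=1, s=-31, t=35   [114*(-31) + 101*(35) = 1]
q=3: r=0, s=101, t=-114   [114*(101) + 101*(-114) = 0]
GCD = 1 with t = 35, so 101*(35) ≡ 1 (mod 114)
Inverse = 35 mod 114 = 35
Check: 101 * 35 = 3535 ≡ 1 (mod 114)

101^(-1) ≡ 35 (mod 114)


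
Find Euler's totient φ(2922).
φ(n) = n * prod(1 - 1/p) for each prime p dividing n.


2922 = 2 × 3 × 487
Prime factors: 2, 3, 487
φ(2922) = 2922 × (1-1/2) × (1-1/3) × (1-1/487)
= 2922 × 1/2 × 2/3 × 486/487 = 972

φ(2922) = 972


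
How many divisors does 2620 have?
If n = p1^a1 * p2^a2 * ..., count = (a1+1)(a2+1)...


2620 = 2^2 × 5^1 × 131^1
d(2620) = (2+1) × (1+1) × (1+1) = 12

12 divisors


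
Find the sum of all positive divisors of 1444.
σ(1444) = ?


Divisors of 1444: 1, 2, 4, 19, 38, 76, 361, 722, 1444
Sum = 1 + 2 + 4 + 19 + 38 + 76 + 361 + 722 + 1444 = 2667

σ(1444) = 2667


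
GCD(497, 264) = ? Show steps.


497 = 1 * 264 + 233
264 = 1 * 233 + 31
233 = 7 * 31 + 16
31 = 1 * 16 + 15
16 = 1 * 15 + 1
15 = 15 * 1 + 0
GCD = 1


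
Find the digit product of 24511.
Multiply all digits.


2 × 4 × 5 × 1 × 1 = 40


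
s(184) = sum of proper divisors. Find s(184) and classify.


Proper divisors: 1, 2, 4, 8, 23, 46, 92
Sum = 1 + 2 + 4 + 8 + 23 + 46 + 92 = 176
176 < 184 → deficient

s(184) = 176 (deficient)


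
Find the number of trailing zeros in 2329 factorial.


floor(2329/5) = 465
floor(2329/25) = 93
floor(2329/125) = 18
floor(2329/625) = 3
Total = 579

579 trailing zeros


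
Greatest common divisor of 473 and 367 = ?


473 = 1 * 367 + 106
367 = 3 * 106 + 49
106 = 2 * 49 + 8
49 = 6 * 8 + 1
8 = 8 * 1 + 0
GCD = 1


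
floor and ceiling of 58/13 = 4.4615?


58/13 = 4.4615
floor = 4
ceil = 5

floor = 4, ceil = 5


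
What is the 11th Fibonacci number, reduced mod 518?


F(k) mod 518 for k=1..11:
1, 1, 2, 3, 5, 8, 13, 21, 34, 55, 89
F(11) mod 518 = 89


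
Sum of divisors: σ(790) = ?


Divisors of 790: 1, 2, 5, 10, 79, 158, 395, 790
Sum = 1 + 2 + 5 + 10 + 79 + 158 + 395 + 790 = 1440

σ(790) = 1440


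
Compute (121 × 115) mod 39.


121 × 115 = 13915
13915 mod 39 = 31


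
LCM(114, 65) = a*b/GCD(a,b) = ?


GCD(114, 65) = 1
LCM = 114*65/1 = 7410/1 = 7410

LCM = 7410


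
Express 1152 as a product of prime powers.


1152 / 2 = 576
576 / 2 = 288
288 / 2 = 144
144 / 2 = 72
72 / 2 = 36
36 / 2 = 18
18 / 2 = 9
9 / 3 = 3
3 / 3 = 1
1152 = 2^7 × 3^2


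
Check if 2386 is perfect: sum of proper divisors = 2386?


Proper divisors of 2386: 1, 2, 1193
Sum = 1 + 2 + 1193 = 1196

No, 2386 is not perfect (1196 ≠ 2386)


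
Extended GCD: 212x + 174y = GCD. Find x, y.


Tabular extended Euclidean (each row: r = 212*s + 174*t):
r=212, s=1, t=0
r=174, s=0, t=1
q=1: r=38, s=1, t=-1   [212*(1) + 174*(-1) = 38]
q=4: r=22, s=-4, t=5   [212*(-4) + 174*(5) = 22]
q=1: r=16, s=5, t=-6   [212*(5) + 174*(-6) = 16]
q=1: r=6, s=-9, t=11   [212*(-9) + 174*(11) = 6]
q=2: r=4, s=23, t=-28   [212*(23) + 174*(-28) = 4]
q=1: r=2, s=-32, t=39   [212*(-32) + 174*(39) = 2]
q=2: r=0, s=87, t=-106   [212*(87) + 174*(-106) = 0]
GCD = 2; from the row with r=2: x=-32, y=39
Check: 212*(-32) + 174*(39) = -6784 + 6786 = 2

GCD = 2, x = -32, y = 39


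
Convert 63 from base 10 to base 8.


63 (base 10) = 63 (decimal)
63 (decimal) = 77 (base 8)


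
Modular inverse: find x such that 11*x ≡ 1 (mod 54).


Use the extended Euclidean algorithm on (54, 11); each row r = 54*s + 11*t:
r=54, s=1, t=0
r=11, s=0, t=1
q=4: r=10, s=1, t=-4   [54*(1) + 11*(-4) = 10]
q=1: r=1, s=-1, t=5   [54*(-1) + 11*(5) = 1]
q=10: r=0, s=11, t=-54   [54*(11) + 11*(-54) = 0]
GCD = 1 with t = 5, so 11*(5) ≡ 1 (mod 54)
Inverse = 5 mod 54 = 5
Check: 11 * 5 = 55 ≡ 1 (mod 54)

11^(-1) ≡ 5 (mod 54)


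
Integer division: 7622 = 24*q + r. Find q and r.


7622 = 24 * 317 + 14
Check: 7608 + 14 = 7622

q = 317, r = 14


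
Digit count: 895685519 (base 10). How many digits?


895685519 has 9 digits in base 10
floor(log10(895685519)) + 1 = floor(8.9522) + 1 = 9

9 digits (base 10)


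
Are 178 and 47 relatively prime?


Euclidean algorithm:
178 = 3 * 47 + 37
47 = 1 * 37 + 10
37 = 3 * 10 + 7
10 = 1 * 7 + 3
7 = 2 * 3 + 1
3 = 3 * 1 + 0
GCD(178, 47) = 1

Yes, coprime (GCD = 1)


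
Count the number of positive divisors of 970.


970 = 2^1 × 5^1 × 97^1
d(970) = (1+1) × (1+1) × (1+1) = 8

8 divisors


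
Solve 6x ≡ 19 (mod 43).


GCD(6, 43) = 1, unique solution
a^(-1) mod 43 = 36
x = 36 * 19 mod 43 = 39

x ≡ 39 (mod 43)


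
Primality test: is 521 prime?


Check divisors up to sqrt(521) = 22.8254
No divisors found.
521 is prime.

Yes, 521 is prime


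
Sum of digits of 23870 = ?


2 + 3 + 8 + 7 + 0 = 20


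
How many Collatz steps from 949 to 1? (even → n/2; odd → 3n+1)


949 → 2848 → 1424 → 712 → 356 → 178 → 89 → 268 → 134 → 67 → 202 → 101 → 304 → 152 → 76 → 38 → 19 → 58 → 29 → 88 → 44 → 22 → 11 → 34 → 17 → 52 → 26 → 13 → 40 → 20 → 10 → 5 → 16 → 8 → 4 → 2 → 1
Total steps = 36

36 steps


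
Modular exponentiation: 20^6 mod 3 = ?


20^1 mod 3 = 2
20^2 mod 3 = 1
20^3 mod 3 = 2
20^4 mod 3 = 1
20^5 mod 3 = 2
20^6 mod 3 = 1


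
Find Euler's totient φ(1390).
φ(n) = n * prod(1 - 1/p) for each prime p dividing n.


1390 = 2 × 5 × 139
Prime factors: 2, 5, 139
φ(1390) = 1390 × (1-1/2) × (1-1/5) × (1-1/139)
= 1390 × 1/2 × 4/5 × 138/139 = 552

φ(1390) = 552


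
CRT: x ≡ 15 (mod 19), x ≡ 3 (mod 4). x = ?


M = 19*4 = 76
M1 = M/19 = 4, M2 = M/4 = 19
M1^(-1) mod 19 = 5, M2^(-1) mod 4 = 3
x = 15*4*5 + 3*19*3 = 471
471 mod 76 = 15
Check: 15 mod 19 = 15 ✓, 15 mod 4 = 3 ✓

x ≡ 15 (mod 76)


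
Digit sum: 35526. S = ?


3 + 5 + 5 + 2 + 6 = 21


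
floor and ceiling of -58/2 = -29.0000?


-58/2 = -29.0000
floor = -29
ceil = -29

floor = -29, ceil = -29


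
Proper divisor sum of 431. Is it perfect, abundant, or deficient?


Proper divisors: 1
Sum = 1 = 1
1 < 431 → deficient

s(431) = 1 (deficient)


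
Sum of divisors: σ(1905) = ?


Divisors of 1905: 1, 3, 5, 15, 127, 381, 635, 1905
Sum = 1 + 3 + 5 + 15 + 127 + 381 + 635 + 1905 = 3072

σ(1905) = 3072


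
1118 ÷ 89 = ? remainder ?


1118 = 89 * 12 + 50
Check: 1068 + 50 = 1118

q = 12, r = 50


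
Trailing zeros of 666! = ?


floor(666/5) = 133
floor(666/25) = 26
floor(666/125) = 5
floor(666/625) = 1
Total = 165

165 trailing zeros


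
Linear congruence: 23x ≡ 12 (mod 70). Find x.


GCD(23, 70) = 1, unique solution
a^(-1) mod 70 = 67
x = 67 * 12 mod 70 = 34

x ≡ 34 (mod 70)


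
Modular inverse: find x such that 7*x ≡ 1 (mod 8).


Use the extended Euclidean algorithm on (8, 7); each row r = 8*s + 7*t:
r=8, s=1, t=0
r=7, s=0, t=1
q=1: r=1, s=1, t=-1   [8*(1) + 7*(-1) = 1]
q=7: r=0, s=-7, t=8   [8*(-7) + 7*(8) = 0]
GCD = 1 with t = -1, so 7*(-1) ≡ 1 (mod 8)
Inverse = -1 mod 8 = 7
Check: 7 * 7 = 49 ≡ 1 (mod 8)

7^(-1) ≡ 7 (mod 8)


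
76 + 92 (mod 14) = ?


76 + 92 = 168
168 mod 14 = 0


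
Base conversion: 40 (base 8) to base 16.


40 (base 8) = 32 (decimal)
32 (decimal) = 20 (base 16)


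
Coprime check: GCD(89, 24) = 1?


Euclidean algorithm:
89 = 3 * 24 + 17
24 = 1 * 17 + 7
17 = 2 * 7 + 3
7 = 2 * 3 + 1
3 = 3 * 1 + 0
GCD(89, 24) = 1

Yes, coprime (GCD = 1)


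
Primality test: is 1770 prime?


1770 / 2 = 885 (exact division)
1770 is NOT prime.

No, 1770 is not prime


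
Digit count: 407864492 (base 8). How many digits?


407864492 in base 8 = 3023702254
Number of digits = 10

10 digits (base 8)


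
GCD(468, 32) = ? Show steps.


468 = 14 * 32 + 20
32 = 1 * 20 + 12
20 = 1 * 12 + 8
12 = 1 * 8 + 4
8 = 2 * 4 + 0
GCD = 4


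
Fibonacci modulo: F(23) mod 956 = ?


F(k) mod 956 for k=1..23:
1, 1, 2, 3, 5, 8, 13, 21, 34, 55, 89, 144, 233, 377, 610, 31, 641, 672, 357, 73, 430, 503, 933
F(23) mod 956 = 933


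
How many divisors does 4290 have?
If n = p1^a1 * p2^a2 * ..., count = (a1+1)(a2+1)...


4290 = 2^1 × 3^1 × 5^1 × 11^1 × 13^1
d(4290) = (1+1) × (1+1) × (1+1) × (1+1) × (1+1) = 32

32 divisors


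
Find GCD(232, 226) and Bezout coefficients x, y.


Tabular extended Euclidean (each row: r = 232*s + 226*t):
r=232, s=1, t=0
r=226, s=0, t=1
q=1: r=6, s=1, t=-1   [232*(1) + 226*(-1) = 6]
q=37: r=4, s=-37, t=38   [232*(-37) + 226*(38) = 4]
q=1: r=2, s=38, t=-39   [232*(38) + 226*(-39) = 2]
q=2: r=0, s=-113, t=116   [232*(-113) + 226*(116) = 0]
GCD = 2; from the row with r=2: x=38, y=-39
Check: 232*(38) + 226*(-39) = 8816 - 8814 = 2

GCD = 2, x = 38, y = -39


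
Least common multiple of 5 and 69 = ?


GCD(5, 69) = 1
LCM = 5*69/1 = 345/1 = 345

LCM = 345


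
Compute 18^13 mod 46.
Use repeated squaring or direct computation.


18^1 mod 46 = 18
18^2 mod 46 = 2
18^3 mod 46 = 36
18^4 mod 46 = 4
18^5 mod 46 = 26
18^6 mod 46 = 8
18^7 mod 46 = 6
18^8 mod 46 = 16
18^9 mod 46 = 12
18^10 mod 46 = 32
18^11 mod 46 = 24
18^12 mod 46 = 18
18^13 mod 46 = 2


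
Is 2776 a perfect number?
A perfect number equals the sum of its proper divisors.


Proper divisors of 2776: 1, 2, 4, 8, 347, 694, 1388
Sum = 1 + 2 + 4 + 8 + 347 + 694 + 1388 = 2444

No, 2776 is not perfect (2444 ≠ 2776)


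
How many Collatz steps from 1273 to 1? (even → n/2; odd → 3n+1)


1273 → 3820 → 1910 → 955 → 2866 → 1433 → 4300 → 2150 → 1075 → 3226 → 1613 → 4840 → 2420 → 1210 → 605 → 1816 → 908 → 454 → 227 → 682 → 341 → 1024 → 512 → 256 → 128 → 64 → 32 → 16 → 8 → 4 → 2 → 1
Total steps = 31

31 steps


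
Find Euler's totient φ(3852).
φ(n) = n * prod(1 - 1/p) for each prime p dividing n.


3852 = 2^2 × 3^2 × 107
Prime factors: 2, 3, 107
φ(3852) = 3852 × (1-1/2) × (1-1/3) × (1-1/107)
= 3852 × 1/2 × 2/3 × 106/107 = 1272

φ(3852) = 1272


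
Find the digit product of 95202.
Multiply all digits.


9 × 5 × 2 × 0 × 2 = 0


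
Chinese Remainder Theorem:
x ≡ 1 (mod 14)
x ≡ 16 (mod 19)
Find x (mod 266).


M = 14*19 = 266
M1 = M/14 = 19, M2 = M/19 = 14
M1^(-1) mod 14 = 3, M2^(-1) mod 19 = 15
x = 1*19*3 + 16*14*15 = 3417
3417 mod 266 = 225
Check: 225 mod 14 = 1 ✓, 225 mod 19 = 16 ✓

x ≡ 225 (mod 266)


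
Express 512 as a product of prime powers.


512 / 2 = 256
256 / 2 = 128
128 / 2 = 64
64 / 2 = 32
32 / 2 = 16
16 / 2 = 8
8 / 2 = 4
4 / 2 = 2
2 / 2 = 1
512 = 2^9


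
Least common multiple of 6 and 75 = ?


GCD(6, 75) = 3
LCM = 6*75/3 = 450/3 = 150

LCM = 150


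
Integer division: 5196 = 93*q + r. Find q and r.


5196 = 93 * 55 + 81
Check: 5115 + 81 = 5196

q = 55, r = 81


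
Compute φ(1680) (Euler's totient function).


1680 = 2^4 × 3 × 5 × 7
Prime factors: 2, 3, 5, 7
φ(1680) = 1680 × (1-1/2) × (1-1/3) × (1-1/5) × (1-1/7)
= 1680 × 1/2 × 2/3 × 4/5 × 6/7 = 384

φ(1680) = 384


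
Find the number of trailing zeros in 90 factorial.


floor(90/5) = 18
floor(90/25) = 3
Total = 21

21 trailing zeros


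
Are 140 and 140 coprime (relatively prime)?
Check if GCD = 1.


Euclidean algorithm:
140 = 1 * 140 + 0
GCD(140, 140) = 140

No, not coprime (GCD = 140)


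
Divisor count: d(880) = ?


880 = 2^4 × 5^1 × 11^1
d(880) = (4+1) × (1+1) × (1+1) = 20

20 divisors


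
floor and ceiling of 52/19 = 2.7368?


52/19 = 2.7368
floor = 2
ceil = 3

floor = 2, ceil = 3


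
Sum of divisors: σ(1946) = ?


Divisors of 1946: 1, 2, 7, 14, 139, 278, 973, 1946
Sum = 1 + 2 + 7 + 14 + 139 + 278 + 973 + 1946 = 3360

σ(1946) = 3360


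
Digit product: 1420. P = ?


1 × 4 × 2 × 0 = 0


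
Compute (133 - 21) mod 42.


133 - 21 = 112
112 mod 42 = 28


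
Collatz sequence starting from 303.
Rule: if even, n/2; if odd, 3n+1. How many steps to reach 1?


303 → 910 → 455 → 1366 → 683 → 2050 → 1025 → 3076 → 1538 → 769 → 2308 → 1154 → 577 → 1732 → 866 → 433 → 1300 → 650 → 325 → 976 → 488 → 244 → 122 → 61 → 184 → 92 → 46 → 23 → 70 → 35 → 106 → 53 → 160 → 80 → 40 → 20 → 10 → 5 → 16 → 8 → 4 → 2 → 1
Total steps = 42

42 steps


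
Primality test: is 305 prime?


305 / 5 = 61 (exact division)
305 is NOT prime.

No, 305 is not prime


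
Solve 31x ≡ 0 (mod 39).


GCD(31, 39) = 1, unique solution
a^(-1) mod 39 = 34
x = 34 * 0 mod 39 = 0

x ≡ 0 (mod 39)


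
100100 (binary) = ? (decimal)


100100 (base 2) = 36 (decimal)
36 (decimal) = 36 (base 10)


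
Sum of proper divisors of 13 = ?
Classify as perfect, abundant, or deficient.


Proper divisors: 1
Sum = 1 = 1
1 < 13 → deficient

s(13) = 1 (deficient)


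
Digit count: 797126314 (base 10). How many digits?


797126314 has 9 digits in base 10
floor(log10(797126314)) + 1 = floor(8.9015) + 1 = 9

9 digits (base 10)


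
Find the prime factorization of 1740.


1740 / 2 = 870
870 / 2 = 435
435 / 3 = 145
145 / 5 = 29
29 / 29 = 1
1740 = 2^2 × 3 × 5 × 29


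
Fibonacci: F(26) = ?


Sequence: 1, 1, 2, 3, 5, 8, 13, 21, 34, 55, 89, 144, 233, 377, 610, 987, 1597, 2584, 4181, 6765, 10946, 17711, 28657, 46368, 75025, 121393
F(26) = 121393


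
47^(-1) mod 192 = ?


Use the extended Euclidean algorithm on (192, 47); each row r = 192*s + 47*t:
r=192, s=1, t=0
r=47, s=0, t=1
q=4: r=4, s=1, t=-4   [192*(1) + 47*(-4) = 4]
q=11: r=3, s=-11, t=45   [192*(-11) + 47*(45) = 3]
q=1: r=1, s=12, t=-49   [192*(12) + 47*(-49) = 1]
q=3: r=0, s=-47, t=192   [192*(-47) + 47*(192) = 0]
GCD = 1 with t = -49, so 47*(-49) ≡ 1 (mod 192)
Inverse = -49 mod 192 = 143
Check: 47 * 143 = 6721 ≡ 1 (mod 192)

47^(-1) ≡ 143 (mod 192)


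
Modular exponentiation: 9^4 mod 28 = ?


9^1 mod 28 = 9
9^2 mod 28 = 25
9^3 mod 28 = 1
9^4 mod 28 = 9


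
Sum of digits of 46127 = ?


4 + 6 + 1 + 2 + 7 = 20


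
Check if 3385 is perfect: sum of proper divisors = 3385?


Proper divisors of 3385: 1, 5, 677
Sum = 1 + 5 + 677 = 683

No, 3385 is not perfect (683 ≠ 3385)


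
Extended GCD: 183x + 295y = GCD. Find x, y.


Tabular extended Euclidean (each row: r = 183*s + 295*t):
r=183, s=1, t=0
r=295, s=0, t=1
q=0: r=183, s=1, t=0   [183*(1) + 295*(0) = 183]
q=1: r=112, s=-1, t=1   [183*(-1) + 295*(1) = 112]
q=1: r=71, s=2, t=-1   [183*(2) + 295*(-1) = 71]
q=1: r=41, s=-3, t=2   [183*(-3) + 295*(2) = 41]
q=1: r=30, s=5, t=-3   [183*(5) + 295*(-3) = 30]
q=1: r=11, s=-8, t=5   [183*(-8) + 295*(5) = 11]
q=2: r=8, s=21, t=-13   [183*(21) + 295*(-13) = 8]
q=1: r=3, s=-29, t=18   [183*(-29) + 295*(18) = 3]
q=2: r=2, s=79, t=-49   [183*(79) + 295*(-49) = 2]
q=1: r=1, s=-108, t=67   [183*(-108) + 295*(67) = 1]
q=2: r=0, s=295, t=-183   [183*(295) + 295*(-183) = 0]
GCD = 1; from the row with r=1: x=-108, y=67
Check: 183*(-108) + 295*(67) = -19764 + 19765 = 1

GCD = 1, x = -108, y = 67


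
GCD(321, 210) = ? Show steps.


321 = 1 * 210 + 111
210 = 1 * 111 + 99
111 = 1 * 99 + 12
99 = 8 * 12 + 3
12 = 4 * 3 + 0
GCD = 3


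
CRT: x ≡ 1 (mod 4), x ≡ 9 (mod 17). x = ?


M = 4*17 = 68
M1 = M/4 = 17, M2 = M/17 = 4
M1^(-1) mod 4 = 1, M2^(-1) mod 17 = 13
x = 1*17*1 + 9*4*13 = 485
485 mod 68 = 9
Check: 9 mod 4 = 1 ✓, 9 mod 17 = 9 ✓

x ≡ 9 (mod 68)


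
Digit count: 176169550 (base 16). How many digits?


176169550 in base 16 = A80224E
Number of digits = 7

7 digits (base 16)


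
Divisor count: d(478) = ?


478 = 2^1 × 239^1
d(478) = (1+1) × (1+1) = 4

4 divisors


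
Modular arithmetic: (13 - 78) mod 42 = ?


13 - 78 = -65
-65 mod 42 = 19


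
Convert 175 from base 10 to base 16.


175 (base 10) = 175 (decimal)
175 (decimal) = AF (base 16)


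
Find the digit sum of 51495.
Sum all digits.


5 + 1 + 4 + 9 + 5 = 24


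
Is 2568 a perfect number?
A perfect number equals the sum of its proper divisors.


Proper divisors of 2568: 1, 2, 3, 4, 6, 8, 12, 24, 107, 214, 321, 428, 642, 856, 1284
Sum = 1 + 2 + 3 + 4 + 6 + 8 + 12 + 24 + 107 + 214 + 321 + 428 + 642 + 856 + 1284 = 3912

No, 2568 is not perfect (3912 ≠ 2568)
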